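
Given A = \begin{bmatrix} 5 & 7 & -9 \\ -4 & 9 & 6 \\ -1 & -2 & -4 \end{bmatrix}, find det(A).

-427

Expand along column 1:
  + 5 · |9 6; -2 -4| = 5·(-36 − (-12)) = -120
  − (-4) · |7 -9; -2 -4| = −(-4)·(-28 − 18) = -184
  + (-1) · |7 -9; 9 6| = (-1)·(42 − (-81)) = -123
Sum: (-120) + (-184) + (-123) = -427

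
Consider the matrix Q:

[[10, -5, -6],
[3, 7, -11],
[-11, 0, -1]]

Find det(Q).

Expand along row 3:
  + (-11) · |-5 -6; 7 -11| = (-11)·(55 − (-42)) = -1067
  + (-1) · |10 -5; 3 7| = (-1)·(70 − (-15)) = -85
Sum: (-1067) + (-85) = -1152

The determinant is -1152.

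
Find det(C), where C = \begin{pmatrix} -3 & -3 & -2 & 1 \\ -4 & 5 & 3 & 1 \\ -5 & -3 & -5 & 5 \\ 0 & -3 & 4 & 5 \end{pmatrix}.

Expand along row 4 (it has 1 zero):
  + (-3) · M_42   where M_42 = det([-3 -2 1; -4 3 1; -5 -5 5]) = -55
  − (4) · M_43   where M_43 = det([-3 -3 1; -4 5 1; -5 -3 5]) = -92
  + (5) · M_44   where M_44 = det([-3 -3 -2; -4 5 3; -5 -3 -5]) = 79
det = (+1)·(-3)·(-55) + (-1)·(4)·(-92) + (+1)·(5)·(79) = 928

928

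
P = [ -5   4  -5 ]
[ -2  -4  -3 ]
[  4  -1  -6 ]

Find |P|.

The determinant is -291.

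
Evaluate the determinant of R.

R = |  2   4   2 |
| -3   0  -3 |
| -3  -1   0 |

The determinant is 36.

Expand along column 2:
  − 4 · |-3 -3; -3 0| = −4·(0 − 9) = 36
  − (-1) · |2 2; -3 -3| = −(-1)·(-6 − (-6)) = 0
Sum: (36) + (0) = 36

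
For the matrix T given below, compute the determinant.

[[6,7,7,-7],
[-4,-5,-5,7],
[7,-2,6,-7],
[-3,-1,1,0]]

|T| = -504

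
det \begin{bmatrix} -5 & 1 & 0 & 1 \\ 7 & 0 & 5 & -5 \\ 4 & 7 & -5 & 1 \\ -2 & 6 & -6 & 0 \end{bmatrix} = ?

-758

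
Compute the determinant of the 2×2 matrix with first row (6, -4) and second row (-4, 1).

-10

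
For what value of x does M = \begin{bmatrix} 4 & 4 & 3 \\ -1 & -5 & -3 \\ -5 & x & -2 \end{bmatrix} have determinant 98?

x = 9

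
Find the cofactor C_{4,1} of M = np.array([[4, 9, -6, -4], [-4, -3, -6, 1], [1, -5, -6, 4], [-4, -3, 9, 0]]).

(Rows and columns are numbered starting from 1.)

Delete row 4 and column 1; the remaining 3×3 submatrix is [9 -6 -4; -3 -6 1; -5 -6 4].
Its determinant is -156.
The cofactor carries sign (−1)^(4+1) = −1, so C_{4,1} = −(-156) = 156.

156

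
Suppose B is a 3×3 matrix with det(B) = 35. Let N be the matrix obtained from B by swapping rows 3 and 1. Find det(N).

-35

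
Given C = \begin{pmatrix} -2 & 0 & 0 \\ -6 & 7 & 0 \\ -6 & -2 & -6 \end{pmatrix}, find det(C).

The determinant is 84.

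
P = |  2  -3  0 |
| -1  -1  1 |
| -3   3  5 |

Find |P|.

det(P) = -22

Expand along column 3:
  − 1 · |2 -3; -3 3| = −1·(6 − 9) = 3
  + 5 · |2 -3; -1 -1| = 5·(-2 − 3) = -25
Sum: (3) + (-25) = -22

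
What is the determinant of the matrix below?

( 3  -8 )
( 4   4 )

44

det = 3·4 − (-8)·4 = 12 − (-32) = 44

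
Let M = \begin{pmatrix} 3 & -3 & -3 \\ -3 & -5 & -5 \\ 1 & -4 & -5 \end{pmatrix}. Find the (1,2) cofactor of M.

The cofactor is -20.

Delete row 1 and column 2; the remaining 2×2 submatrix is [-3 -5; 1 -5].
Its determinant is (-3)·(-5) − (-5)·1 = 20.
The cofactor carries sign (−1)^(1+2) = −1, so C_{1,2} = −(20) = -20.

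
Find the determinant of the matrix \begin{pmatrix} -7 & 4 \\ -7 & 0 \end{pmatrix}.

det = (-7)·0 − 4·(-7) = 0 − (-28) = 28

28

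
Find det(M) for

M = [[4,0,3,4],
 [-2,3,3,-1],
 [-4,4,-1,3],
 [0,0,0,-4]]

Expand along row 4 (it has 3 zeros):
  + (-4) · M_44   where M_44 = det([4 0 3; -2 3 3; -4 4 -1]) = -48
det = (+1)·(-4)·(-48) = 192

|M| = 192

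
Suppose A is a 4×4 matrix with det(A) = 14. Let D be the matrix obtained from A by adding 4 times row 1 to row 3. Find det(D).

14

Adding a multiple of one row to another leaves the determinant unchanged.
det(D) = (1)·(14) = 14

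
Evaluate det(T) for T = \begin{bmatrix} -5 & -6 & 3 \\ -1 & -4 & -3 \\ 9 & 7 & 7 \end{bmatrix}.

Expand along row 1:
  + (-5) · |-4 -3; 7 7| = (-5)·(-28 − (-21)) = 35
  − (-6) · |-1 -3; 9 7| = −(-6)·(-7 − (-27)) = 120
  + 3 · |-1 -4; 9 7| = 3·(-7 − (-36)) = 87
Sum: (35) + (120) + (87) = 242

The determinant is 242.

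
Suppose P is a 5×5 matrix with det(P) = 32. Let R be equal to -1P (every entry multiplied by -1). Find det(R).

-32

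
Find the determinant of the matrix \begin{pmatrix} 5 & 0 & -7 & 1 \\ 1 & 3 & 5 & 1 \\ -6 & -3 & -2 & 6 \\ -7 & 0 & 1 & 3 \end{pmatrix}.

The determinant is 792.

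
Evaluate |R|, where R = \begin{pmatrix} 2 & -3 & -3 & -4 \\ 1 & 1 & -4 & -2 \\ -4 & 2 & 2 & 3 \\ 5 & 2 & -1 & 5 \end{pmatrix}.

Expand along row 1:
  + (2) · M_11   where M_11 = det([1 -4 -2; 2 2 3; 2 -1 5]) = 41
  − (-3) · M_12   where M_12 = det([1 -4 -2; -4 2 3; 5 -1 5]) = -115
  + (-3) · M_13   where M_13 = det([1 1 -2; -4 2 3; 5 2 5]) = 75
  − (-4) · M_14   where M_14 = det([1 1 -4; -4 2 2; 5 2 -1]) = 72
det = (+1)·(2)·(41) + (-1)·(-3)·(-115) + (+1)·(-3)·(75) + (-1)·(-4)·(72) = -200

|R| = -200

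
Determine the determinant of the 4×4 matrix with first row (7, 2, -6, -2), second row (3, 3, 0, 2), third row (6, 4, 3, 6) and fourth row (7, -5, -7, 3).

Expand along row 2 (it has 1 zero):
  − (3) · M_21   where M_21 = det([2 -6 -2; 4 3 6; -5 -7 3]) = 380
  + (3) · M_22   where M_22 = det([7 -6 -2; 6 3 6; 7 -7 3]) = 339
  + (2) · M_24   where M_24 = det([7 2 -6; 6 4 3; 7 -5 -7]) = 383
det = (-1)·(3)·(380) + (+1)·(3)·(339) + (+1)·(2)·(383) = 643

The determinant is 643.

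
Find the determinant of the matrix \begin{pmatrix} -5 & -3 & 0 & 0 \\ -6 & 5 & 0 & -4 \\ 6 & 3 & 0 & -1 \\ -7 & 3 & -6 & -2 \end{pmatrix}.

Expand along column 3 (it has 3 zeros):
  − (-6) · M_43   where M_43 = det([-5 -3 0; -6 5 -4; 6 3 -1]) = 55
det = (-1)·(-6)·(55) = 330

330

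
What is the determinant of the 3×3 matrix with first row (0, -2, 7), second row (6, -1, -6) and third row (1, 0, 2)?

Expand along column 1:
  − 6 · |-2 7; 0 2| = −6·(-4 − 0) = 24
  + 1 · |-2 7; -1 -6| = 1·(12 − (-7)) = 19
Sum: (24) + (19) = 43

43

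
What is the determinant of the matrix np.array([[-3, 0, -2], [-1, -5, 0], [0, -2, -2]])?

Expand along row 1:
  + (-3) · |-5 0; -2 -2| = (-3)·(10 − 0) = -30
  + (-2) · |-1 -5; 0 -2| = (-2)·(2 − 0) = -4
Sum: (-30) + (-4) = -34

The determinant is -34.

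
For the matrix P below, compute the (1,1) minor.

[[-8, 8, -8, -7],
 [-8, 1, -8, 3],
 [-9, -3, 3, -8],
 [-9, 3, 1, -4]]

Delete row 1 and column 1; the remaining 3×3 submatrix is [1 -8 3; -3 3 -8; 3 1 -4].
Its determinant is 248.

248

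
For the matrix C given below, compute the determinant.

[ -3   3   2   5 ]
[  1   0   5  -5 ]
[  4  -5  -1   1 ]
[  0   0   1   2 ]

-31

Expand along row 4 (it has 2 zeros):
  − (1) · M_43   where M_43 = det([-3 3 5; 1 0 -5; 4 -5 1]) = -13
  + (2) · M_44   where M_44 = det([-3 3 2; 1 0 5; 4 -5 -1]) = -22
det = (-1)·(1)·(-13) + (+1)·(2)·(-22) = -31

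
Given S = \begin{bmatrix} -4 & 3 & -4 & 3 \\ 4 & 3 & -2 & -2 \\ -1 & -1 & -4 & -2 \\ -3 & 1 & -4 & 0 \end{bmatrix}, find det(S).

Expand along row 4 (it has 1 zero):
  − (-3) · M_41   where M_41 = det([3 -4 3; 3 -2 -2; -1 -4 -2]) = -86
  + (1) · M_42   where M_42 = det([-4 -4 3; 4 -2 -2; -1 -4 -2]) = -78
  − (-4) · M_43   where M_43 = det([-4 3 3; 4 3 -2; -1 -1 -2]) = 59
det = (-1)·(-3)·(-86) + (+1)·(1)·(-78) + (-1)·(-4)·(59) = -100

-100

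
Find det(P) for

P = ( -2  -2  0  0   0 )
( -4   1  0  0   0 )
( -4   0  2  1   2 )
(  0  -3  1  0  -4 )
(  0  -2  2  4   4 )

The determinant is -280.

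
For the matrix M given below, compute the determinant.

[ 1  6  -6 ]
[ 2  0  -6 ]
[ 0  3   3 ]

Expand along row 2:
  − 2 · |6 -6; 3 3| = −2·(18 − (-18)) = -72
  − (-6) · |1 6; 0 3| = −(-6)·(3 − 0) = 18
Sum: (-72) + (18) = -54

The determinant is -54.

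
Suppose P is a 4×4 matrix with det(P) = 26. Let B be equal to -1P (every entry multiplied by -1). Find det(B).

det(B) = 26

For a 4×4 matrix, det(-1P) = (-1)^4·det(P) = 1·det(P).
det(B) = (1)·(26) = 26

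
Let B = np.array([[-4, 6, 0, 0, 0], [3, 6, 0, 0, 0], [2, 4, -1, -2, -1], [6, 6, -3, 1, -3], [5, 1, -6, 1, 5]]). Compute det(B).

3234

B is block lower-triangular with a 2×2 block and a 3×3 block on the diagonal, so its determinant equals the product of the determinants of the diagonal blocks.
det of the 2×2 block = -42
det of the 3×3 block = -77
det = (-42)·(-77) = 3234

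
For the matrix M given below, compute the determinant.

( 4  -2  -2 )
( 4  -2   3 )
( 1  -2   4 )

The determinant is 30.

Expand along column 1:
  + 4 · |-2 3; -2 4| = 4·(-8 − (-6)) = -8
  − 4 · |-2 -2; -2 4| = −4·(-8 − 4) = 48
  + 1 · |-2 -2; -2 3| = 1·(-6 − 4) = -10
Sum: (-8) + (48) + (-10) = 30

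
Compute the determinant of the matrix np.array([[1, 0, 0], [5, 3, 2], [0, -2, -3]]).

-5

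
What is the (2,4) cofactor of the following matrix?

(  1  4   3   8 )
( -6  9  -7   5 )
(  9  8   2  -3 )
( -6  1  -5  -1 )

The cofactor is 261.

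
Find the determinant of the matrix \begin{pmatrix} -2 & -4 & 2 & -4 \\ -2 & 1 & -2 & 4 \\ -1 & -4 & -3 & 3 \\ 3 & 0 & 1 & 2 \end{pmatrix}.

Expand along row 4 (it has 1 zero):
  − (3) · M_41   where M_41 = det([-4 2 -4; 1 -2 4; -4 -3 3]) = -18
  − (1) · M_43   where M_43 = det([-2 -4 -4; -2 1 4; -1 -4 3]) = -82
  + (2) · M_44   where M_44 = det([-2 -4 2; -2 1 -2; -1 -4 -3]) = 56
det = (-1)·(3)·(-18) + (-1)·(1)·(-82) + (+1)·(2)·(56) = 248

248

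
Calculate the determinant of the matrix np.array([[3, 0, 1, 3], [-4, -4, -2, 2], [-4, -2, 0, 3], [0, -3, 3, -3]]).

Expand along row 1 (it has 1 zero):
  + (3) · M_11   where M_11 = det([-4 -2 2; -2 0 3; -3 3 -3]) = 54
  + (1) · M_13   where M_13 = det([-4 -4 2; -4 -2 3; 0 -3 -3]) = 12
  − (3) · M_14   where M_14 = det([-4 -4 -2; -4 -2 0; 0 -3 3]) = -48
det = (+1)·(3)·(54) + (+1)·(1)·(12) + (-1)·(3)·(-48) = 318

318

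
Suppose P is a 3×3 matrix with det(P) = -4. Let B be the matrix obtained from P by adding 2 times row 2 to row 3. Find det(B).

-4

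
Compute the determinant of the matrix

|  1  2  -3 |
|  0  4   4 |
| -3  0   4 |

Expand along column 1:
  + 1 · |4 4; 0 4| = 1·(16 − 0) = 16
  + (-3) · |2 -3; 4 4| = (-3)·(8 − (-12)) = -60
Sum: (16) + (-60) = -44

-44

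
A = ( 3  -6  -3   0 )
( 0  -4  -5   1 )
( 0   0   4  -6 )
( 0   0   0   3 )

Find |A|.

A is upper triangular, so det(A) is the product of the diagonal entries:
det = (3) · (-4) · (4) · (3) = -144

-144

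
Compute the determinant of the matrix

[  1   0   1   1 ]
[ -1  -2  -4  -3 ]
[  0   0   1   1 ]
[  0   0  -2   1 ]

-6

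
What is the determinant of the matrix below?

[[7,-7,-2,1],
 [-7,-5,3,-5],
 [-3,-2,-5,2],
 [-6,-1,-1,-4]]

Expand along row 1:
  + (7) · M_11   where M_11 = det([-5 3 -5; -2 -5 2; -1 -1 -4]) = -125
  − (-7) · M_12   where M_12 = det([-7 3 -5; -3 -5 2; -6 -1 -4]) = -91
  + (-2) · M_13   where M_13 = det([-7 -5 -5; -3 -2 2; -6 -1 -4]) = 95
  − (1) · M_14   where M_14 = det([-7 -5 3; -3 -2 -5; -6 -1 -1]) = -141
det = (+1)·(7)·(-125) + (-1)·(-7)·(-91) + (+1)·(-2)·(95) + (-1)·(1)·(-141) = -1561

-1561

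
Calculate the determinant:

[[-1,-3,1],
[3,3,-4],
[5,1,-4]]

Expand along column 1:
  + (-1) · |3 -4; 1 -4| = (-1)·(-12 − (-4)) = 8
  − 3 · |-3 1; 1 -4| = −3·(12 − 1) = -33
  + 5 · |-3 1; 3 -4| = 5·(12 − 3) = 45
Sum: (8) + (-33) + (45) = 20

The determinant is 20.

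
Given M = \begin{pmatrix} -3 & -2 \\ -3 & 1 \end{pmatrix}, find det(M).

-9

det(M) = (-3)·1 − (-2)·(-3) = -3 − 6 = -9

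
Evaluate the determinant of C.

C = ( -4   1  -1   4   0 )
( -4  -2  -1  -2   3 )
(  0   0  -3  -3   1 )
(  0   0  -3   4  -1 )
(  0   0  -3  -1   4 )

det(C) = -900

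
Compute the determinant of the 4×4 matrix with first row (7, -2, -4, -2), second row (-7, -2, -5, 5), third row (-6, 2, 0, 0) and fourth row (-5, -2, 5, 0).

Expand along row 3 (it has 2 zeros):
  + (-6) · M_31   where M_31 = det([-2 -4 -2; -2 -5 5; -2 5 0]) = 130
  − (2) · M_32   where M_32 = det([7 -4 -2; -7 -5 5; -5 5 0]) = 45
det = (+1)·(-6)·(130) + (-1)·(2)·(45) = -870

-870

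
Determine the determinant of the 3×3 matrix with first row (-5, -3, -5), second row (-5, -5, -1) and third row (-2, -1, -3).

Expand along column 1:
  + (-5) · |-5 -1; -1 -3| = (-5)·(15 − 1) = -70
  − (-5) · |-3 -5; -1 -3| = −(-5)·(9 − 5) = 20
  + (-2) · |-3 -5; -5 -1| = (-2)·(3 − 25) = 44
Sum: (-70) + (20) + (44) = -6

The determinant is -6.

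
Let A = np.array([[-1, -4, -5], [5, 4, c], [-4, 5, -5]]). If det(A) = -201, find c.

4

Expanding along the row containing c, det(A) is linear in c: det(A) = (21)·c + (-285).
Set (21)·c + (-285) = -201  ⇒  (21)·c = 84  ⇒  c = 4.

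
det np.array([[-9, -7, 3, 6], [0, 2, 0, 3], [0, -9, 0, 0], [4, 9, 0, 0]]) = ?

Expand along row 3 (it has 3 zeros):
  − (-9) · M_32   where M_32 = det([-9 3 6; 0 0 3; 4 0 0]) = 36
det = (-1)·(-9)·(36) = 324

324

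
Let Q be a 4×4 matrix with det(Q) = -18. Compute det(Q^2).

det(Q^2) = (det Q)^2 = (-18)^2 = 324

324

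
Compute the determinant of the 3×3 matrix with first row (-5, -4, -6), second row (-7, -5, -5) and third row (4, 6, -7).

Expand along row 1:
  + (-5) · |-5 -5; 6 -7| = (-5)·(35 − (-30)) = -325
  − (-4) · |-7 -5; 4 -7| = −(-4)·(49 − (-20)) = 276
  + (-6) · |-7 -5; 4 6| = (-6)·(-42 − (-20)) = 132
Sum: (-325) + (276) + (132) = 83

83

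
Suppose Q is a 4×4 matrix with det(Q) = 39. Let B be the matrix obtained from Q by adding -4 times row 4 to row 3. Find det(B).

Adding a multiple of one row to another leaves the determinant unchanged.
det(B) = (1)·(39) = 39

39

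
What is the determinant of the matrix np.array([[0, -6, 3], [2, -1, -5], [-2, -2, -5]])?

Expand along column 1:
  − 2 · |-6 3; -2 -5| = −2·(30 − (-6)) = -72
  + (-2) · |-6 3; -1 -5| = (-2)·(30 − (-3)) = -66
Sum: (-72) + (-66) = -138

-138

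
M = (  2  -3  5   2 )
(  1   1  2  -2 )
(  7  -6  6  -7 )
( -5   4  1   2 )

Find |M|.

det(M) = 402

Expand along row 1:
  + (2) · M_11   where M_11 = det([1 2 -2; -6 6 -7; 4 1 2]) = 47
  − (-3) · M_12   where M_12 = det([1 2 -2; 7 6 -7; -5 1 2]) = -13
  + (5) · M_13   where M_13 = det([1 1 -2; 7 -6 -7; -5 4 2]) = 41
  − (2) · M_14   where M_14 = det([1 1 2; 7 -6 6; -5 4 1]) = -71
det = (+1)·(2)·(47) + (-1)·(-3)·(-13) + (+1)·(5)·(41) + (-1)·(2)·(-71) = 402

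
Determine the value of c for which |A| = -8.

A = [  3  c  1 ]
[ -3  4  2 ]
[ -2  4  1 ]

Expanding along the row containing c, det(A) is linear in c: det(A) = (-1)·c + (-16).
Set (-1)·c + (-16) = -8  ⇒  (-1)·c = 8  ⇒  c = -8.

c = -8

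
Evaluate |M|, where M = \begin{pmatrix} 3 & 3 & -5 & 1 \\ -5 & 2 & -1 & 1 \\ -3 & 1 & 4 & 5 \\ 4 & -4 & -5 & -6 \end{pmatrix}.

Expand along row 1:
  + (3) · M_11   where M_11 = det([2 -1 1; 1 4 5; -4 -5 -6]) = 27
  − (3) · M_12   where M_12 = det([-5 -1 1; -3 4 5; 4 -5 -6]) = -8
  + (-5) · M_13   where M_13 = det([-5 2 1; -3 1 5; 4 -4 -6]) = -58
  − (1) · M_14   where M_14 = det([-5 2 -1; -3 1 4; 4 -4 -5]) = -61
det = (+1)·(3)·(27) + (-1)·(3)·(-8) + (+1)·(-5)·(-58) + (-1)·(1)·(-61) = 456

The determinant is 456.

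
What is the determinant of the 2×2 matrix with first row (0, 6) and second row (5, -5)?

The determinant is -30.

det = 0·(-5) − 6·5 = 0 − 30 = -30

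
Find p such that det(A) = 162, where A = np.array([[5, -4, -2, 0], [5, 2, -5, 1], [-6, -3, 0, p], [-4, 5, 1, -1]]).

p = 8

Expanding along the row containing p, det(A) is linear in p: det(A) = (-9)·p + (234).
Set (-9)·p + (234) = 162  ⇒  (-9)·p = -72  ⇒  p = 8.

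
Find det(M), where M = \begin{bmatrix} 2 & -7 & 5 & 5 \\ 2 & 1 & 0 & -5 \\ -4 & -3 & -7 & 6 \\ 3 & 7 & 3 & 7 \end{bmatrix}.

Expand along row 2 (it has 1 zero):
  − (2) · M_21   where M_21 = det([-7 5 5; -3 -7 6; 7 3 7]) = 984
  + (1) · M_22   where M_22 = det([2 5 5; -4 -7 6; 3 3 7]) = 141
  + (-5) · M_24   where M_24 = det([2 -7 5; -4 -3 -7; 3 7 3]) = 48
det = (-1)·(2)·(984) + (+1)·(1)·(141) + (+1)·(-5)·(48) = -2067

The determinant is -2067.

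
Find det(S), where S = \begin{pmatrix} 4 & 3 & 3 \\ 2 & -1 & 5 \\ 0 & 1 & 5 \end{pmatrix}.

det(S) = -64

Expand along row 3:
  − 1 · |4 3; 2 5| = −1·(20 − 6) = -14
  + 5 · |4 3; 2 -1| = 5·(-4 − 6) = -50
Sum: (-14) + (-50) = -64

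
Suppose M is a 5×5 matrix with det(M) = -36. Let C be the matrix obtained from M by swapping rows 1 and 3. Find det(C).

|C| = 36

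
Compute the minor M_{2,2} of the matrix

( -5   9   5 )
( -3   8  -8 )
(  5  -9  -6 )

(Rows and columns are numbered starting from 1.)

Delete row 2 and column 2; the remaining 2×2 submatrix is [-5 5; 5 -6].
Its determinant is (-5)·(-6) − 5·5 = 5.

5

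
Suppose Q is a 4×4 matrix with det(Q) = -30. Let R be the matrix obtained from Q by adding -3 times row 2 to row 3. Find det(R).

Adding a multiple of one row to another leaves the determinant unchanged.
det(R) = (1)·(-30) = -30

|R| = -30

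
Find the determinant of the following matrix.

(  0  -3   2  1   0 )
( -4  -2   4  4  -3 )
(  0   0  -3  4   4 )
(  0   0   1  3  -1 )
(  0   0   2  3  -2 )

The matrix is block upper-triangular with a 2×2 block and a 3×3 block on the diagonal, so its determinant equals the product of the determinants of the diagonal blocks.
det of the 2×2 block = -12
det of the 3×3 block = -3
det = (-12)·(-3) = 36

36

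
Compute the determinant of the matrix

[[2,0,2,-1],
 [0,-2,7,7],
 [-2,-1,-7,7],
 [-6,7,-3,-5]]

The determinant is 836.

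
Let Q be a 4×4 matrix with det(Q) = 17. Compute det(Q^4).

83521

det(Q^4) = (det Q)^4 = (17)^4 = 83521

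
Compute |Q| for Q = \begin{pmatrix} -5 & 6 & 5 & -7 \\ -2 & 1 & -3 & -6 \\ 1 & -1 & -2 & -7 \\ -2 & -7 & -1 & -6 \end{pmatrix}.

1676

Expand along row 1:
  + (-5) · M_11   where M_11 = det([1 -3 -6; -1 -2 -7; -7 -1 -6]) = -46
  − (6) · M_12   where M_12 = det([-2 -3 -6; 1 -2 -7; -2 -1 -6]) = -40
  + (5) · M_13   where M_13 = det([-2 1 -6; 1 -1 -7; -2 -7 -6]) = 160
  − (-7) · M_14   where M_14 = det([-2 1 -3; 1 -1 -2; -2 -7 -1]) = 58
det = (+1)·(-5)·(-46) + (-1)·(6)·(-40) + (+1)·(5)·(160) + (-1)·(-7)·(58) = 1676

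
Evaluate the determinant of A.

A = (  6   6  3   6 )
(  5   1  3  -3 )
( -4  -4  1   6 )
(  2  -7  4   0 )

Expand along row 4 (it has 1 zero):
  − (2) · M_41   where M_41 = det([6 3 6; 1 3 -3; -4 1 6]) = 222
  + (-7) · M_42   where M_42 = det([6 3 6; 5 3 -3; -4 1 6]) = 174
  − (4) · M_43   where M_43 = det([6 6 6; 5 1 -3; -4 -4 6]) = -240
det = (-1)·(2)·(222) + (+1)·(-7)·(174) + (-1)·(4)·(-240) = -702

The determinant is -702.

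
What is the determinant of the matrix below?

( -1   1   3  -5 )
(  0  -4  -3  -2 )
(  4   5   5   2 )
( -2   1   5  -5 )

The determinant is 203.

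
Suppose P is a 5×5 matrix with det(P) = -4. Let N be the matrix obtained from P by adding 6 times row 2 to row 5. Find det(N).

Adding a multiple of one row to another leaves the determinant unchanged.
det(N) = (1)·(-4) = -4

-4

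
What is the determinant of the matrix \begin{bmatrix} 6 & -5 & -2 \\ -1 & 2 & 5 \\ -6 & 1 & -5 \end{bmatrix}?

Expand along row 1:
  + 6 · |2 5; 1 -5| = 6·(-10 − 5) = -90
  − (-5) · |-1 5; -6 -5| = −(-5)·(5 − (-30)) = 175
  + (-2) · |-1 2; -6 1| = (-2)·(-1 − (-12)) = -22
Sum: (-90) + (175) + (-22) = 63

The determinant is 63.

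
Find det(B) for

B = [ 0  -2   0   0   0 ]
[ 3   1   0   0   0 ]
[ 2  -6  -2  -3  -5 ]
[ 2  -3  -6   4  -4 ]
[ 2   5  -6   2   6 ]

B is block lower-triangular with a 2×2 block and a 3×3 block on the diagonal, so its determinant equals the product of the determinants of the diagonal blocks.
det of the 2×2 block = 6
det of the 3×3 block = -304
det = (6)·(-304) = -1824

det(B) = -1824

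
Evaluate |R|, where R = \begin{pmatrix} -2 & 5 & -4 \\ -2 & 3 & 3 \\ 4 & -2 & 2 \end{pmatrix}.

Expand along column 1:
  + (-2) · |3 3; -2 2| = (-2)·(6 − (-6)) = -24
  − (-2) · |5 -4; -2 2| = −(-2)·(10 − 8) = 4
  + 4 · |5 -4; 3 3| = 4·(15 − (-12)) = 108
Sum: (-24) + (4) + (108) = 88

det(R) = 88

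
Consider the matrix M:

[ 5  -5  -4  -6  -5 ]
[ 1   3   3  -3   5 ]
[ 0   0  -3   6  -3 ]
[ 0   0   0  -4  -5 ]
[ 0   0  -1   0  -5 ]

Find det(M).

M is block upper-triangular with a 2×2 block and a 3×3 block on the diagonal, so its determinant equals the product of the determinants of the diagonal blocks.
det of the 2×2 block = 20
det of the 3×3 block = -18
det = (20)·(-18) = -360

det(M) = -360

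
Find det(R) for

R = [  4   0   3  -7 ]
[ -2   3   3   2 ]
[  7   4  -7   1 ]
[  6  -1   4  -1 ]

-2154

Expand along row 1 (it has 1 zero):
  + (4) · M_11   where M_11 = det([3 3 2; 4 -7 1; -1 4 -1]) = 36
  + (3) · M_13   where M_13 = det([-2 3 2; 7 4 1; 6 -1 -1]) = -17
  − (-7) · M_14   where M_14 = det([-2 3 3; 7 4 -7; 6 -1 4]) = -321
det = (+1)·(4)·(36) + (+1)·(3)·(-17) + (-1)·(-7)·(-321) = -2154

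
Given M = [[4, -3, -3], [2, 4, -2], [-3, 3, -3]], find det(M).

The determinant is -114.

Expand along column 1:
  + 4 · |4 -2; 3 -3| = 4·(-12 − (-6)) = -24
  − 2 · |-3 -3; 3 -3| = −2·(9 − (-9)) = -36
  + (-3) · |-3 -3; 4 -2| = (-3)·(6 − (-12)) = -54
Sum: (-24) + (-36) + (-54) = -114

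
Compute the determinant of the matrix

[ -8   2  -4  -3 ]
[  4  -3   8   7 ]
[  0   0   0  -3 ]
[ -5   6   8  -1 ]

1188

Expand along row 3 (it has 3 zeros):
  − (-3) · M_34   where M_34 = det([-8 2 -4; 4 -3 8; -5 6 8]) = 396
det = (-1)·(-3)·(396) = 1188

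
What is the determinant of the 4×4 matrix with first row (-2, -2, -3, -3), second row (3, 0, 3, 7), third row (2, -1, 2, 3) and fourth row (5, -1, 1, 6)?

Expand along row 2 (it has 1 zero):
  − (3) · M_21   where M_21 = det([-2 -3 -3; -1 2 3; -1 1 6]) = -30
  − (3) · M_23   where M_23 = det([-2 -2 -3; 2 -1 3; 5 -1 6]) = -9
  + (7) · M_24   where M_24 = det([-2 -2 -3; 2 -1 2; 5 -1 1]) = -27
det = (-1)·(3)·(-30) + (-1)·(3)·(-9) + (+1)·(7)·(-27) = -72

The determinant is -72.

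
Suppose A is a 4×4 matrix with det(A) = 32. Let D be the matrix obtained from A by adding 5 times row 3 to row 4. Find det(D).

Adding a multiple of one row to another leaves the determinant unchanged.
det(D) = (1)·(32) = 32

det(D) = 32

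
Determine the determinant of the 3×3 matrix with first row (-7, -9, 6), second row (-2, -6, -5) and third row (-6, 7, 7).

Expand along column 1:
  + (-7) · |-6 -5; 7 7| = (-7)·(-42 − (-35)) = 49
  − (-2) · |-9 6; 7 7| = −(-2)·(-63 − 42) = -210
  + (-6) · |-9 6; -6 -5| = (-6)·(45 − (-36)) = -486
Sum: (49) + (-210) + (-486) = -647

-647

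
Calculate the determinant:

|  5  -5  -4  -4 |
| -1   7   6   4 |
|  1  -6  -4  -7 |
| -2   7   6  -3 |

-240

Expand along row 1:
  + (5) · M_11   where M_11 = det([7 6 4; -6 -4 -7; 7 6 -3]) = -56
  − (-5) · M_12   where M_12 = det([-1 6 4; 1 -4 -7; -2 6 -3]) = 40
  + (-4) · M_13   where M_13 = det([-1 7 4; 1 -6 -7; -2 7 -3]) = 32
  − (-4) · M_14   where M_14 = det([-1 7 6; 1 -6 -4; -2 7 6]) = -8
det = (+1)·(5)·(-56) + (-1)·(-5)·(40) + (+1)·(-4)·(32) + (-1)·(-4)·(-8) = -240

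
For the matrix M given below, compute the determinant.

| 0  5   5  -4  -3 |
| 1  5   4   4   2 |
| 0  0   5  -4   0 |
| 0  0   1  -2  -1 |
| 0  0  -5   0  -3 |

M is block upper-triangular with a 2×2 block and a 3×3 block on the diagonal, so its determinant equals the product of the determinants of the diagonal blocks.
det of the 2×2 block = -5
det of the 3×3 block = -2
det = (-5)·(-2) = 10

det(M) = 10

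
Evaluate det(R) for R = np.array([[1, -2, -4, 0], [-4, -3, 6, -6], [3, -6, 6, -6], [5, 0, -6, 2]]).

360

Expand along row 1 (it has 1 zero):
  + (1) · M_11   where M_11 = det([-3 6 -6; -6 6 -6; 0 -6 2]) = -72
  − (-2) · M_12   where M_12 = det([-4 6 -6; 3 6 -6; 5 -6 2]) = 168
  + (-4) · M_13   where M_13 = det([-4 -3 -6; 3 -6 -6; 5 0 2]) = -24
det = (+1)·(1)·(-72) + (-1)·(-2)·(168) + (+1)·(-4)·(-24) = 360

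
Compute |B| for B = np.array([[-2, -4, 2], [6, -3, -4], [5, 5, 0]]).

Expand along column 3:
  + 2 · |6 -3; 5 5| = 2·(30 − (-15)) = 90
  − (-4) · |-2 -4; 5 5| = −(-4)·(-10 − (-20)) = 40
Sum: (90) + (40) = 130

The determinant is 130.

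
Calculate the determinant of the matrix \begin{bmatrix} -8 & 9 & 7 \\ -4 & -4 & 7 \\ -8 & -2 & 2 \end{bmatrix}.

-648

Expand along row 1:
  + (-8) · |-4 7; -2 2| = (-8)·(-8 − (-14)) = -48
  − 9 · |-4 7; -8 2| = −9·(-8 − (-56)) = -432
  + 7 · |-4 -4; -8 -2| = 7·(8 − 32) = -168
Sum: (-48) + (-432) + (-168) = -648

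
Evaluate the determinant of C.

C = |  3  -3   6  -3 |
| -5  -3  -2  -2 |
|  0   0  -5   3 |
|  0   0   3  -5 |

-384

C is block upper-triangular with a 2×2 block and a 2×2 block on the diagonal, so its determinant equals the product of the determinants of the diagonal blocks.
det of the 2×2 block = -24
det of the 2×2 block = 16
det = (-24)·(16) = -384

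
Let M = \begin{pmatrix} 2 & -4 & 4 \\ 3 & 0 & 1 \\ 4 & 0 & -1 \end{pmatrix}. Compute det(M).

-28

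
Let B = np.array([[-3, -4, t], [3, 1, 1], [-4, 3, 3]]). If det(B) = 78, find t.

Expanding along the column containing t, det(B) is linear in t: det(B) = (13)·t + (52).
Set (13)·t + (52) = 78  ⇒  (13)·t = 26  ⇒  t = 2.

t = 2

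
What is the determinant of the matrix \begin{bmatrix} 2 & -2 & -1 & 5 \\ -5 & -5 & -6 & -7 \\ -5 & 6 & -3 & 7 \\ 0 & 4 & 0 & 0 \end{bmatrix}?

Expand along row 4 (it has 3 zeros):
  + (4) · M_42   where M_42 = det([2 -1 5; -5 -6 -7; -5 -3 7]) = -271
det = (+1)·(4)·(-271) = -1084

-1084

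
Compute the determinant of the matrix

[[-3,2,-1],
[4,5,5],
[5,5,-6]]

268

Expand along row 1:
  + (-3) · |5 5; 5 -6| = (-3)·(-30 − 25) = 165
  − 2 · |4 5; 5 -6| = −2·(-24 − 25) = 98
  + (-1) · |4 5; 5 5| = (-1)·(20 − 25) = 5
Sum: (165) + (98) + (5) = 268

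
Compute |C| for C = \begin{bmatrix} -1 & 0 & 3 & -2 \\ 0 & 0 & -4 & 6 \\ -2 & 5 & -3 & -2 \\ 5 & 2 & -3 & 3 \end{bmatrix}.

det(C) = -312

Expand along row 2 (it has 2 zeros):
  − (-4) · M_23   where M_23 = det([-1 0 -2; -2 5 -2; 5 2 3]) = 39
  + (6) · M_24   where M_24 = det([-1 0 3; -2 5 -3; 5 2 -3]) = -78
det = (-1)·(-4)·(39) + (+1)·(6)·(-78) = -312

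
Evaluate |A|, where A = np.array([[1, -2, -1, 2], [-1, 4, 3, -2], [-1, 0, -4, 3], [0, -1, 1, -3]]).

det(A) = -2

Expand along row 3 (it has 1 zero):
  + (-1) · M_31   where M_31 = det([-2 -1 2; 4 3 -2; -1 1 -3]) = 14
  + (-4) · M_33   where M_33 = det([1 -2 2; -1 4 -2; 0 -1 -3]) = -6
  − (3) · M_34   where M_34 = det([1 -2 -1; -1 4 3; 0 -1 1]) = 4
det = (+1)·(-1)·(14) + (+1)·(-4)·(-6) + (-1)·(3)·(4) = -2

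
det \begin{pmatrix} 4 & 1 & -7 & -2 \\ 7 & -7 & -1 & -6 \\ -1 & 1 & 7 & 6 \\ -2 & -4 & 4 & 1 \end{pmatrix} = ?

Expand along row 1:
  + (4) · M_11   where M_11 = det([-7 -1 -6; 1 7 6; -4 4 1]) = -48
  − (1) · M_12   where M_12 = det([7 -1 -6; -1 7 6; -2 4 1]) = -168
  + (-7) · M_13   where M_13 = det([7 -7 -6; -1 1 6; -2 -4 1]) = 216
  − (-2) · M_14   where M_14 = det([7 -7 -1; -1 1 7; -2 -4 4]) = 288
det = (+1)·(4)·(-48) + (-1)·(1)·(-168) + (+1)·(-7)·(216) + (-1)·(-2)·(288) = -960

-960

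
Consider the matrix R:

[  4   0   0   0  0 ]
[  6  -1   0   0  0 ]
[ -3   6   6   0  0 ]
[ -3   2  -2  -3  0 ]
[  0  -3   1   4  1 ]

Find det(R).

72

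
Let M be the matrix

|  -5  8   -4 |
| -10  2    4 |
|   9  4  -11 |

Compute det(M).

-170

Expand along column 1:
  + (-5) · |2 4; 4 -11| = (-5)·(-22 − 16) = 190
  − (-10) · |8 -4; 4 -11| = −(-10)·(-88 − (-16)) = -720
  + 9 · |8 -4; 2 4| = 9·(32 − (-8)) = 360
Sum: (190) + (-720) + (360) = -170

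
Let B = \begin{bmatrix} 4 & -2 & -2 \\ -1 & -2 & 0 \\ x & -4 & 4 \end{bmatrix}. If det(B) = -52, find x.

Expanding along the column containing x, det(B) is linear in x: det(B) = (-4)·x + (-48).
Set (-4)·x + (-48) = -52  ⇒  (-4)·x = -4  ⇒  x = 1.

x = 1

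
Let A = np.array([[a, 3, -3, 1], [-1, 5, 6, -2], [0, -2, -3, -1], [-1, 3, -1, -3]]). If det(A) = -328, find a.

9

Expanding along the column containing a, det(A) is linear in a: det(A) = (-36)·a + (-4).
Set (-36)·a + (-4) = -328  ⇒  (-36)·a = -324  ⇒  a = 9.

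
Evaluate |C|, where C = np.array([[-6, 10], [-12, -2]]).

det(C) = (-6)·(-2) − 10·(-12) = 12 − (-120) = 132

|C| = 132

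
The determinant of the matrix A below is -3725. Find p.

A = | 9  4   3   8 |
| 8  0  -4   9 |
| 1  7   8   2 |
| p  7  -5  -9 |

3

Expanding along the row containing p, det(A) is linear in p: det(A) = (-93)·p + (-3446).
Set (-93)·p + (-3446) = -3725  ⇒  (-93)·p = -279  ⇒  p = 3.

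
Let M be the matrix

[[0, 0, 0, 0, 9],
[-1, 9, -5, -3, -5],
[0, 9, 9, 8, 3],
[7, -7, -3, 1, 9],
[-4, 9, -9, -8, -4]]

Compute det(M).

Expand along row 1 (it has 4 zeros):
  + (9) · M_15   where M_15 = det([-1 9 -5 -3; 0 9 9 8; 7 -7 -3 1; -4 9 -9 -8]) = -176
det = (+1)·(9)·(-176) = -1584

The determinant is -1584.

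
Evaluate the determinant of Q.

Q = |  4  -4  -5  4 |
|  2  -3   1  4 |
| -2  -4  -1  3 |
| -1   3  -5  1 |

567

Expand along row 1:
  + (4) · M_11   where M_11 = det([-3 1 4; -4 -1 3; 3 -5 1]) = 63
  − (-4) · M_12   where M_12 = det([2 1 4; -2 -1 3; -1 -5 1]) = 63
  + (-5) · M_13   where M_13 = det([2 -3 4; -2 -4 3; -1 3 1]) = -63
  − (4) · M_14   where M_14 = det([2 -3 1; -2 -4 -1; -1 3 -5]) = 63
det = (+1)·(4)·(63) + (-1)·(-4)·(63) + (+1)·(-5)·(-63) + (-1)·(4)·(63) = 567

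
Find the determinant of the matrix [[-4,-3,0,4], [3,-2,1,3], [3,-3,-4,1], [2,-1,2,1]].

129

Expand along row 1 (it has 1 zero):
  + (-4) · M_11   where M_11 = det([-2 1 3; -3 -4 1; -1 2 1]) = -16
  − (-3) · M_12   where M_12 = det([3 1 3; 3 -4 1; 2 2 1]) = 23
  − (4) · M_14   where M_14 = det([3 -2 1; 3 -3 -4; 2 -1 2]) = 1
det = (+1)·(-4)·(-16) + (-1)·(-3)·(23) + (-1)·(4)·(1) = 129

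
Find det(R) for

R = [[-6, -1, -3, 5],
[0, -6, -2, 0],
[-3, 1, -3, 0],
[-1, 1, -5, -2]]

Expand along row 2 (it has 2 zeros):
  + (-6) · M_22   where M_22 = det([-6 -3 5; -3 -3 0; -1 -5 -2]) = 42
  − (-2) · M_23   where M_23 = det([-6 -1 5; -3 1 0; -1 1 -2]) = 8
det = (+1)·(-6)·(42) + (-1)·(-2)·(8) = -236

-236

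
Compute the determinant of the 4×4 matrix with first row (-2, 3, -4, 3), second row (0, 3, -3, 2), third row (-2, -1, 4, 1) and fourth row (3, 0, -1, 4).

-142

Expand along row 2 (it has 1 zero):
  + (3) · M_22   where M_22 = det([-2 -4 3; -2 4 1; 3 -1 4]) = -108
  − (-3) · M_23   where M_23 = det([-2 3 3; -2 -1 1; 3 0 4]) = 50
  + (2) · M_24   where M_24 = det([-2 3 -4; -2 -1 4; 3 0 -1]) = 16
det = (+1)·(3)·(-108) + (-1)·(-3)·(50) + (+1)·(2)·(16) = -142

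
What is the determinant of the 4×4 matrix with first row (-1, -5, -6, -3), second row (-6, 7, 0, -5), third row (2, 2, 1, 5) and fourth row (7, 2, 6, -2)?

Expand along row 2 (it has 1 zero):
  − (-6) · M_21   where M_21 = det([-5 -6 -3; 2 1 5; 2 6 -2]) = 46
  + (7) · M_22   where M_22 = det([-1 -6 -3; 2 1 5; 7 6 -2]) = -217
  + (-5) · M_24   where M_24 = det([-1 -5 -6; 2 2 1; 7 2 6]) = 75
det = (-1)·(-6)·(46) + (+1)·(7)·(-217) + (+1)·(-5)·(75) = -1618

-1618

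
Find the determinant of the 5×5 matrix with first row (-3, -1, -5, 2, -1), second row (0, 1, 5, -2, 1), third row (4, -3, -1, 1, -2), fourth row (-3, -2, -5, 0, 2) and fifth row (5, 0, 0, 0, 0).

Expand along row 5 (it has 4 zeros):
  + (5) · M_51   where M_51 = det([-1 -5 2 -1; 1 5 -2 1; -3 -1 1 -2; -2 -5 0 2]) = 0
det = (+1)·(5)·(0) = 0

0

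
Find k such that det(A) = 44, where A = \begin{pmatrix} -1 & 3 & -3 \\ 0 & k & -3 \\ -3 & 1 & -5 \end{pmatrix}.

Expanding along the column containing k, det(A) is linear in k: det(A) = (-4)·k + (24).
Set (-4)·k + (24) = 44  ⇒  (-4)·k = 20  ⇒  k = -5.

k = -5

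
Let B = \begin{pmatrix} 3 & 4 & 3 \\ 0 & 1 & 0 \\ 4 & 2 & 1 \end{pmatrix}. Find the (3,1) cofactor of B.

-3

Delete row 3 and column 1; the remaining 2×2 submatrix is [4 3; 1 0].
Its determinant is 4·0 − 3·1 = -3.
The cofactor carries sign (−1)^(3+1) = +1, so C_{3,1} = +(-3) = -3.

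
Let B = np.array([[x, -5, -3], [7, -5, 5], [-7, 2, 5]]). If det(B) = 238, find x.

5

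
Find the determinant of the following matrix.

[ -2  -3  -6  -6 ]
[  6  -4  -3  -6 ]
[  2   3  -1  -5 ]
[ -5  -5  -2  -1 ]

855

Expand along row 1:
  + (-2) · M_11   where M_11 = det([-4 -3 -6; 3 -1 -5; -5 -2 -1]) = 18
  − (-3) · M_12   where M_12 = det([6 -3 -6; 2 -1 -5; -5 -2 -1]) = -81
  + (-6) · M_13   where M_13 = det([6 -4 -6; 2 3 -5; -5 -5 -1]) = -306
  − (-6) · M_14   where M_14 = det([6 -4 -3; 2 3 -1; -5 -5 -2]) = -117
det = (+1)·(-2)·(18) + (-1)·(-3)·(-81) + (+1)·(-6)·(-306) + (-1)·(-6)·(-117) = 855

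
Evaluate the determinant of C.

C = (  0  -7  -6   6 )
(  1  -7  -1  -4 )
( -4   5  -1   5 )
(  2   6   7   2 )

Expand along row 1 (it has 1 zero):
  − (-7) · M_12   where M_12 = det([1 -1 -4; -4 -1 5; 2 7 2]) = 49
  + (-6) · M_13   where M_13 = det([1 -7 -4; -4 5 5; 2 6 2]) = -10
  − (6) · M_14   where M_14 = det([1 -7 -1; -4 5 -1; 2 6 7]) = -107
det = (-1)·(-7)·(49) + (+1)·(-6)·(-10) + (-1)·(6)·(-107) = 1045

1045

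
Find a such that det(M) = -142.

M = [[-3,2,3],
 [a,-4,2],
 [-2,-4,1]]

7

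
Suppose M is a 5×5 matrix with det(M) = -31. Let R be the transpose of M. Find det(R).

det(Mᵀ) = det(M).
det(R) = (1)·(-31) = -31

The determinant is -31.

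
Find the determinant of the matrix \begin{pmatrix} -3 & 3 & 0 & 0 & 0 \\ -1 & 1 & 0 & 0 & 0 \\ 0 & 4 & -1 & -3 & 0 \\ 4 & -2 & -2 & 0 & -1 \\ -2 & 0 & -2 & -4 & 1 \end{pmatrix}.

The matrix is block lower-triangular with a 2×2 block and a 3×3 block on the diagonal, so its determinant equals the product of the determinants of the diagonal blocks.
det of the 2×2 block = 0
det of the 3×3 block = -8
det = (0)·(-8) = 0

The determinant is 0.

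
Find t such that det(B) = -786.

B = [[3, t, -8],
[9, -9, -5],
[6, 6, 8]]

-2

Expanding along the row containing t, det(B) is linear in t: det(B) = (-102)·t + (-990).
Set (-102)·t + (-990) = -786  ⇒  (-102)·t = 204  ⇒  t = -2.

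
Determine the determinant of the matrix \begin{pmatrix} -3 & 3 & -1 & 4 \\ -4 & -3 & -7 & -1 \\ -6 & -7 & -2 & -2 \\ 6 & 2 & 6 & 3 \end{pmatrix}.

923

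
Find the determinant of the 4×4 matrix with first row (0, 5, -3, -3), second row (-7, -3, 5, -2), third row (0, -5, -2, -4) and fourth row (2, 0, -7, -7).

-76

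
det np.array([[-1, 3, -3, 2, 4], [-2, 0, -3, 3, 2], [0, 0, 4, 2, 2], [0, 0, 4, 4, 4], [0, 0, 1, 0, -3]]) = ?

The matrix is block upper-triangular with a 2×2 block and a 3×3 block on the diagonal, so its determinant equals the product of the determinants of the diagonal blocks.
det of the 2×2 block = 6
det of the 3×3 block = -24
det = (6)·(-24) = -144

-144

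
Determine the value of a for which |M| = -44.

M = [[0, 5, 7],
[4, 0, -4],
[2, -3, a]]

Expanding along the row containing a, det(M) is linear in a: det(M) = (-20)·a + (-124).
Set (-20)·a + (-124) = -44  ⇒  (-20)·a = 80  ⇒  a = -4.

-4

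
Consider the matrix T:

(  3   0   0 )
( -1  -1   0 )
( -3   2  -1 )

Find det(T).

T is lower triangular, so det(T) is the product of the diagonal entries:
det = (3) · (-1) · (-1) = 3

3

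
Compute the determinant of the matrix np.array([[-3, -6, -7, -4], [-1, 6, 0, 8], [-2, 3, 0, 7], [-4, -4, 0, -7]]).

Expand along column 3 (it has 3 zeros):
  + (-7) · M_13   where M_13 = det([-1 6 8; -2 3 7; -4 -4 -7]) = -99
det = (+1)·(-7)·(-99) = 693

The determinant is 693.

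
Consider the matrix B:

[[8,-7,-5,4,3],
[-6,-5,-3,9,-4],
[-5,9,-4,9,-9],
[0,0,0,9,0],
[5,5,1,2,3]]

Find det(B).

Expand along row 4 (it has 4 zeros):
  + (9) · M_44   where M_44 = det([8 -7 -5 3; -6 -5 -3 -4; -5 9 -4 -9; 5 5 1 3]) = 933
det = (+1)·(9)·(933) = 8397

|B| = 8397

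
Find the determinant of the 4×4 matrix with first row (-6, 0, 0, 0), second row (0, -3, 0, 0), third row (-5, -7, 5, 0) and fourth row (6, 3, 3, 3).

The matrix is lower triangular, so the determinant is the product of the diagonal entries:
det = (-6) · (-3) · (5) · (3) = 270

270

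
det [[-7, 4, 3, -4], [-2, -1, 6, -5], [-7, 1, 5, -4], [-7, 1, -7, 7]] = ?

Expand along row 1:
  + (-7) · M_11   where M_11 = det([-1 6 -5; 1 5 -4; 1 -7 7]) = -13
  − (4) · M_12   where M_12 = det([-2 6 -5; -7 5 -4; -7 -7 7]) = 28
  + (3) · M_13   where M_13 = det([-2 -1 -5; -7 1 -4; -7 1 7]) = -99
  − (-4) · M_14   where M_14 = det([-2 -1 6; -7 1 5; -7 1 -7]) = 108
det = (+1)·(-7)·(-13) + (-1)·(4)·(28) + (+1)·(3)·(-99) + (-1)·(-4)·(108) = 114

The determinant is 114.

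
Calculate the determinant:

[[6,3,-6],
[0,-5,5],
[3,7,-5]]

-105

Expand along column 1:
  + 6 · |-5 5; 7 -5| = 6·(25 − 35) = -60
  + 3 · |3 -6; -5 5| = 3·(15 − 30) = -45
Sum: (-60) + (-45) = -105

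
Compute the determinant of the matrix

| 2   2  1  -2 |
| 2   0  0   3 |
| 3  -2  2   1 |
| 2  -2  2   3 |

-42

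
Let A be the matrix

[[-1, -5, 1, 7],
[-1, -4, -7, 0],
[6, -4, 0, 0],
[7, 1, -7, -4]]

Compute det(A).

The determinant is 1974.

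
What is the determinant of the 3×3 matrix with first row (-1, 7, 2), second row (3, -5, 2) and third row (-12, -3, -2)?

Expand along row 1:
  + (-1) · |-5 2; -3 -2| = (-1)·(10 − (-6)) = -16
  − 7 · |3 2; -12 -2| = −7·(-6 − (-24)) = -126
  + 2 · |3 -5; -12 -3| = 2·(-9 − 60) = -138
Sum: (-16) + (-126) + (-138) = -280

-280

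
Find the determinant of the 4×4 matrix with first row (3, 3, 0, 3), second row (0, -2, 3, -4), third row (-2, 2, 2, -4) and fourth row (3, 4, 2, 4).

-162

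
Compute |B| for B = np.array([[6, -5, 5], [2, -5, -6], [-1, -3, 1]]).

-213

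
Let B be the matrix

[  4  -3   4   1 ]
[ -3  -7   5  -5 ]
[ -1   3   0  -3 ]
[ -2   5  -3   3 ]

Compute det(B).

Expand along row 3 (it has 1 zero):
  + (-1) · M_31   where M_31 = det([-3 4 1; -7 5 -5; 5 -3 3]) = -20
  − (3) · M_32   where M_32 = det([4 4 1; -3 5 -5; -2 -3 3]) = 95
  − (-3) · M_34   where M_34 = det([4 -3 4; -3 -7 5; -2 5 -3]) = -75
det = (+1)·(-1)·(-20) + (-1)·(3)·(95) + (-1)·(-3)·(-75) = -490

-490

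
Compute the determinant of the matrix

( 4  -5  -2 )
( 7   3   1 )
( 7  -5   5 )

Expand along column 1:
  + 4 · |3 1; -5 5| = 4·(15 − (-5)) = 80
  − 7 · |-5 -2; -5 5| = −7·(-25 − 10) = 245
  + 7 · |-5 -2; 3 1| = 7·(-5 − (-6)) = 7
Sum: (80) + (245) + (7) = 332

332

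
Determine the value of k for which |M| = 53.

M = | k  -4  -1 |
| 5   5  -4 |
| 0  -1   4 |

Expanding along the row containing k, det(M) is linear in k: det(M) = (16)·k + (85).
Set (16)·k + (85) = 53  ⇒  (16)·k = -32  ⇒  k = -2.

k = -2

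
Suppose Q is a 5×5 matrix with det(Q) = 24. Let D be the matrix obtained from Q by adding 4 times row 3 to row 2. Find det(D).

24

Adding a multiple of one row to another leaves the determinant unchanged.
det(D) = (1)·(24) = 24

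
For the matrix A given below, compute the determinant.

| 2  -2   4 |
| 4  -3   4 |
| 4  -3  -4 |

-16

Expand along column 1:
  + 2 · |-3 4; -3 -4| = 2·(12 − (-12)) = 48
  − 4 · |-2 4; -3 -4| = −4·(8 − (-12)) = -80
  + 4 · |-2 4; -3 4| = 4·(-8 − (-12)) = 16
Sum: (48) + (-80) + (16) = -16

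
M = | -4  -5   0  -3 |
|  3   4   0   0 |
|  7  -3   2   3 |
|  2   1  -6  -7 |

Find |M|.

det(M) = 692

Expand along row 2 (it has 2 zeros):
  − (3) · M_21   where M_21 = det([-5 0 -3; -3 2 3; 1 -6 -7]) = -68
  + (4) · M_22   where M_22 = det([-4 0 -3; 7 2 3; 2 -6 -7]) = 122
det = (-1)·(3)·(-68) + (+1)·(4)·(122) = 692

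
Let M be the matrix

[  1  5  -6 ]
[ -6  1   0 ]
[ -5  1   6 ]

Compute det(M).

192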